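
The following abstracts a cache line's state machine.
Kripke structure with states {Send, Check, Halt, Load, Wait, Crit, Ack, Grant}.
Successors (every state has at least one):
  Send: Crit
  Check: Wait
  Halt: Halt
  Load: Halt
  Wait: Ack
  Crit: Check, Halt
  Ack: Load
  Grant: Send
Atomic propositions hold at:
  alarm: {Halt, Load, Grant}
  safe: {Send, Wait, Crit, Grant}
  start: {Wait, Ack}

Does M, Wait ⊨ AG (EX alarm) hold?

No

Sat(EX alarm) = {s : some successor in {Halt, Load, Grant}} = {Halt, Load, Crit, Ack}
AG (EX alarm): greatest fixpoint, start Z0 = {Halt, Load, Crit, Ack}, keep only states in Sat with every successor in Z. Z1 = {Halt, Load, Ack}; fixed.
Sat(AG (EX alarm)) = {Halt, Load, Ack}
Wait ∉ Sat(AG (EX alarm)) = {Halt, Load, Ack}, so the formula does not hold at Wait.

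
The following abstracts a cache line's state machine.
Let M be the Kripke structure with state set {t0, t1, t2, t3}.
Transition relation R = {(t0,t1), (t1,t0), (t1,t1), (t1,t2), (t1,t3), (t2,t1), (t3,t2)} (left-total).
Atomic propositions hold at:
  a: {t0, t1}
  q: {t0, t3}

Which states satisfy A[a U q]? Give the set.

A[a U q]: least fixpoint, start Z0 = Sat(q) = {t0, t3}, add states in Sat(a) with every successor in Z. Already a fixed point.
Sat(A[a U q]) = {t0, t3}

{t0, t3}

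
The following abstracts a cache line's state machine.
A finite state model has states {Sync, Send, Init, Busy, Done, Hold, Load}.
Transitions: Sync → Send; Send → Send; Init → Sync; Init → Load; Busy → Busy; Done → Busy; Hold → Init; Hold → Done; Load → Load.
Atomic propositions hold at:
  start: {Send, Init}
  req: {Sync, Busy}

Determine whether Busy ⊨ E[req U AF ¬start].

Sat(¬start) = {Sync, Busy, Done, Hold, Load}
AF ¬start: least fixpoint, start Z0 = {Sync, Busy, Done, Hold, Load}, add states with every successor in Z. Z1 = {Sync, Init, Busy, Done, Hold, Load}; fixed.
Sat(AF ¬start) = {Sync, Init, Busy, Done, Hold, Load}
E[req U AF ¬start]: least fixpoint, start Z0 = Sat(AF ¬start) = {Sync, Init, Busy, Done, Hold, Load}, add states in Sat(req) with some successor in Z. Already a fixed point.
Sat(E[req U AF ¬start]) = {Sync, Init, Busy, Done, Hold, Load}
Busy ∈ Sat(E[req U AF ¬start]) = {Sync, Init, Busy, Done, Hold, Load}, so the formula holds at Busy.

Yes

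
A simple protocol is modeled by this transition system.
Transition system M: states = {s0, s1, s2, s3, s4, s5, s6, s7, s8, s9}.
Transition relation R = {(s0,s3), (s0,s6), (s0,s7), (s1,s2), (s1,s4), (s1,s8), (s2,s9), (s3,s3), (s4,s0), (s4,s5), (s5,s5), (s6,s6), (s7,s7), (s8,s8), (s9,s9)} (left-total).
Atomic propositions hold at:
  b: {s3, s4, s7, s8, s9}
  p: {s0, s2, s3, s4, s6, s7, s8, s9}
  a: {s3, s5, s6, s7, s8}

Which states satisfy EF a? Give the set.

{s0, s1, s3, s4, s5, s6, s7, s8}

EF a: least fixpoint, start Z0 = {s3, s5, s6, s7, s8}, add states with some successor in Z. Z1 = {s0, s1, s3, s4, s5, s6, s7, s8}; fixed.
Sat(EF a) = {s0, s1, s3, s4, s5, s6, s7, s8}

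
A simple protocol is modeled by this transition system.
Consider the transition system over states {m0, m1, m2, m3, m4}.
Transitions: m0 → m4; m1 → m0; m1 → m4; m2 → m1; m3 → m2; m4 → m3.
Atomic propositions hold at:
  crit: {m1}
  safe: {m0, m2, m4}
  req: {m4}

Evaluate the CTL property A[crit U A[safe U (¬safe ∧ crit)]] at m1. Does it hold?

Yes

Sat(¬safe) = {m1, m3}
Sat(¬safe ∧ crit) = {m1}
A[safe U (¬safe ∧ crit)]: least fixpoint, start Z0 = Sat((¬safe ∧ crit)) = {m1}, add states in Sat(safe) with every successor in Z. Z1 = {m1, m2}; fixed.
Sat(A[safe U (¬safe ∧ crit)]) = {m1, m2}
A[crit U A[safe U (¬safe ∧ crit)]]: least fixpoint, start Z0 = Sat(A[safe U (¬safe ∧ crit)]) = {m1, m2}, add states in Sat(crit) with every successor in Z. Already a fixed point.
Sat(A[crit U A[safe U (¬safe ∧ crit)]]) = {m1, m2}
m1 ∈ Sat(A[crit U A[safe U (¬safe ∧ crit)]]) = {m1, m2}, so the formula holds at m1.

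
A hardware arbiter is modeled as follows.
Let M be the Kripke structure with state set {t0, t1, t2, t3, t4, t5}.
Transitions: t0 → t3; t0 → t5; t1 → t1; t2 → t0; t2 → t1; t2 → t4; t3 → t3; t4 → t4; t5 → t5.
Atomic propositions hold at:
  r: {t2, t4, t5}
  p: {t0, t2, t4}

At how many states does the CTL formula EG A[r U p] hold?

A[r U p]: least fixpoint, start Z0 = Sat(p) = {t0, t2, t4}, add states in Sat(r) with every successor in Z. Already a fixed point.
Sat(A[r U p]) = {t0, t2, t4}
EG A[r U p]: greatest fixpoint, start Z0 = {t0, t2, t4}, keep only states in Sat with some successor in Z. Z1 = {t2, t4}; fixed.
Sat(EG A[r U p]) = {t2, t4}
|Sat(EG A[r U p])| = |{t2, t4}| = 2.

2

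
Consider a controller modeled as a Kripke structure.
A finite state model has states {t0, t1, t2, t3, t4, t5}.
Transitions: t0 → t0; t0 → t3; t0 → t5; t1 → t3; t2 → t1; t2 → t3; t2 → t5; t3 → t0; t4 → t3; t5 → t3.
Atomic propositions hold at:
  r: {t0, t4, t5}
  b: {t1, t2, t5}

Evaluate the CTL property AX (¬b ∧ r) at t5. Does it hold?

No

Sat(¬b) = {t0, t3, t4}
Sat(¬b ∧ r) = {t0, t4}
Sat(AX (¬b ∧ r)) = {s : every successor in {t0, t4}} = {t3}
t5 ∉ Sat(AX (¬b ∧ r)) = {t3}, so the formula does not hold at t5.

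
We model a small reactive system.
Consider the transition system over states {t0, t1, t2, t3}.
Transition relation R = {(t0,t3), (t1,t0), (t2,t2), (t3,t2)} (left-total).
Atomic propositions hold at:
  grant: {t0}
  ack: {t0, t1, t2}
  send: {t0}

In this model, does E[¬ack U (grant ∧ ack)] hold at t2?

No

Sat(¬ack) = {t3}
Sat(grant ∧ ack) = {t0}
E[¬ack U (grant ∧ ack)]: least fixpoint, start Z0 = Sat((grant ∧ ack)) = {t0}, add states in Sat(¬ack) with some successor in Z. Already a fixed point.
Sat(E[¬ack U (grant ∧ ack)]) = {t0}
t2 ∉ Sat(E[¬ack U (grant ∧ ack)]) = {t0}, so the formula does not hold at t2.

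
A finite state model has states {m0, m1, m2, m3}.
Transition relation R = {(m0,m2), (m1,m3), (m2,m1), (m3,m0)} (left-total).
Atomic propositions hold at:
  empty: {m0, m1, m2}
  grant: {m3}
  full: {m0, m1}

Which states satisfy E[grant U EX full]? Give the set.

Sat(EX full) = {s : some successor in {m0, m1}} = {m2, m3}
E[grant U EX full]: least fixpoint, start Z0 = Sat(EX full) = {m2, m3}, add states in Sat(grant) with some successor in Z. Already a fixed point.
Sat(E[grant U EX full]) = {m2, m3}

{m2, m3}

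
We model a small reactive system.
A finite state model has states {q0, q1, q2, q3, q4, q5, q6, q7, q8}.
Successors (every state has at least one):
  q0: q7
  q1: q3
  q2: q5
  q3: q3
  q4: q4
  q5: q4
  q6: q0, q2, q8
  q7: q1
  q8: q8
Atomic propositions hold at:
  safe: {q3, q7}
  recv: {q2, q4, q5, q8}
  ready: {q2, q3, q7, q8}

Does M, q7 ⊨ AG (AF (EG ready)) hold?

EG ready: greatest fixpoint, start Z0 = {q2, q3, q7, q8}, keep only states in Sat with some successor in Z. Z1 = {q3, q8}; fixed.
Sat(EG ready) = {q3, q8}
AF (EG ready): least fixpoint, start Z0 = {q3, q8}, add states with every successor in Z. Z1 = {q1, q3, q8}; Z2 = {q1, q3, q7, q8}; Z3 = {q0, q1, q3, q7, q8}; fixed.
Sat(AF (EG ready)) = {q0, q1, q3, q7, q8}
AG (AF (EG ready)): greatest fixpoint, start Z0 = {q0, q1, q3, q7, q8}, keep only states in Sat with every successor in Z. Already a fixed point.
Sat(AG (AF (EG ready))) = {q0, q1, q3, q7, q8}
q7 ∈ Sat(AG (AF (EG ready))) = {q0, q1, q3, q7, q8}, so the formula holds at q7.

Yes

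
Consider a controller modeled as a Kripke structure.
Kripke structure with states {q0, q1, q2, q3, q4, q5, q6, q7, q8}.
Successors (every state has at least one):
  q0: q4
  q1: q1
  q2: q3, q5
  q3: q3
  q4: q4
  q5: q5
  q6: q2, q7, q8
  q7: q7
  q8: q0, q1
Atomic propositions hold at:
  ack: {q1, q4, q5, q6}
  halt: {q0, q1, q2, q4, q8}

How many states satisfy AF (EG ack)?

5

EG ack: greatest fixpoint, start Z0 = {q1, q4, q5, q6}, keep only states in Sat with some successor in Z. Z1 = {q1, q4, q5}; fixed.
Sat(EG ack) = {q1, q4, q5}
AF (EG ack): least fixpoint, start Z0 = {q1, q4, q5}, add states with every successor in Z. Z1 = {q0, q1, q4, q5}; Z2 = {q0, q1, q4, q5, q8}; fixed.
Sat(AF (EG ack)) = {q0, q1, q4, q5, q8}
|Sat(AF (EG ack))| = |{q0, q1, q4, q5, q8}| = 5.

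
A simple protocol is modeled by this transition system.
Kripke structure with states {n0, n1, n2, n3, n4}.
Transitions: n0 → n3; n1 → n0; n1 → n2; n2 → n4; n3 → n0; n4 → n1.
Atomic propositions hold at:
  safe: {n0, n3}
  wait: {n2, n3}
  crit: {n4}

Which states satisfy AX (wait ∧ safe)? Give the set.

Sat(wait ∧ safe) = {n3}
Sat(AX (wait ∧ safe)) = {s : every successor in {n3}} = {n0}

{n0}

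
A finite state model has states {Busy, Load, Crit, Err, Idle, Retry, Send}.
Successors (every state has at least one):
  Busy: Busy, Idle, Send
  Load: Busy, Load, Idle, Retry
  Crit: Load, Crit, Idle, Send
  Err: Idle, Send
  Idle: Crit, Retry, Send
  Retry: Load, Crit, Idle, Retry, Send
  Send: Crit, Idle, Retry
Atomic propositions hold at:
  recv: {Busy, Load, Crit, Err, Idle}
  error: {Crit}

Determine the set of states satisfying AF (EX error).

{Crit, Err, Idle, Retry, Send}

Sat(EX error) = {s : some successor in {Crit}} = {Crit, Idle, Retry, Send}
AF (EX error): least fixpoint, start Z0 = {Crit, Idle, Retry, Send}, add states with every successor in Z. Z1 = {Crit, Err, Idle, Retry, Send}; fixed.
Sat(AF (EX error)) = {Crit, Err, Idle, Retry, Send}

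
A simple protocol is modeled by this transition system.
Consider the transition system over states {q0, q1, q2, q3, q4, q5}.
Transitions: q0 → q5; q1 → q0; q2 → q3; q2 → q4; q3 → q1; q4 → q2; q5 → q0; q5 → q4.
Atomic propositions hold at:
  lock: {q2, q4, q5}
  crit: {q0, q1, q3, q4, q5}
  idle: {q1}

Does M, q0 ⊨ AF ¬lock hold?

Sat(¬lock) = {q0, q1, q3}
AF ¬lock: least fixpoint, start Z0 = {q0, q1, q3}, add states with every successor in Z. Already a fixed point.
Sat(AF ¬lock) = {q0, q1, q3}
q0 ∈ Sat(AF ¬lock) = {q0, q1, q3}, so the formula holds at q0.

Yes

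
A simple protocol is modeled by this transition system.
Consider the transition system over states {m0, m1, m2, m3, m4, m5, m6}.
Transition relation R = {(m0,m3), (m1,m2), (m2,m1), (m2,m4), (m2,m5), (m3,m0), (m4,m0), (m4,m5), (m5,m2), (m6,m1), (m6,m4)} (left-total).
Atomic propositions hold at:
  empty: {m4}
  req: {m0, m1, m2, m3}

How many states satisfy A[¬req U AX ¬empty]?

Sat(¬req) = {m4, m5, m6}
Sat(¬empty) = {m0, m1, m2, m3, m5, m6}
Sat(AX ¬empty) = {s : every successor in {m0, m1, m2, m3, m5, m6}} = {m0, m1, m3, m4, m5}
A[¬req U AX ¬empty]: least fixpoint, start Z0 = Sat(AX ¬empty) = {m0, m1, m3, m4, m5}, add states in Sat(¬req) with every successor in Z. Z1 = {m0, m1, m3, m4, m5, m6}; fixed.
Sat(A[¬req U AX ¬empty]) = {m0, m1, m3, m4, m5, m6}
|Sat(A[¬req U AX ¬empty])| = |{m0, m1, m3, m4, m5, m6}| = 6.

6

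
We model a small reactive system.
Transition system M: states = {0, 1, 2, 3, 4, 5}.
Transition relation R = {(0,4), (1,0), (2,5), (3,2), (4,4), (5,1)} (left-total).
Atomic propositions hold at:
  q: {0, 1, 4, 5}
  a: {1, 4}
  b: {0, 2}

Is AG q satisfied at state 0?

AG q: greatest fixpoint, start Z0 = {0, 1, 4, 5}, keep only states in Sat with every successor in Z. Already a fixed point.
Sat(AG q) = {0, 1, 4, 5}
0 ∈ Sat(AG q) = {0, 1, 4, 5}, so the formula holds at 0.

Yes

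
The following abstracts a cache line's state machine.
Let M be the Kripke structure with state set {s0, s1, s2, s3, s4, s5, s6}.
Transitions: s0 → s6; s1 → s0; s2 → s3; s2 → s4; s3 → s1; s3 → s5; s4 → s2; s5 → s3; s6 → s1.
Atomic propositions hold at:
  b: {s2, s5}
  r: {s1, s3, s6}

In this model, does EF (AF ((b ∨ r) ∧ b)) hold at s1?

No

Sat(b ∨ r) = {s1, s2, s3, s5, s6}
Sat((b ∨ r) ∧ b) = {s2, s5}
AF ((b ∨ r) ∧ b): least fixpoint, start Z0 = {s2, s5}, add states with every successor in Z. Z1 = {s2, s4, s5}; fixed.
Sat(AF ((b ∨ r) ∧ b)) = {s2, s4, s5}
EF (AF ((b ∨ r) ∧ b)): least fixpoint, start Z0 = {s2, s4, s5}, add states with some successor in Z. Z1 = {s2, s3, s4, s5}; fixed.
Sat(EF (AF ((b ∨ r) ∧ b))) = {s2, s3, s4, s5}
s1 ∉ Sat(EF (AF ((b ∨ r) ∧ b))) = {s2, s3, s4, s5}, so the formula does not hold at s1.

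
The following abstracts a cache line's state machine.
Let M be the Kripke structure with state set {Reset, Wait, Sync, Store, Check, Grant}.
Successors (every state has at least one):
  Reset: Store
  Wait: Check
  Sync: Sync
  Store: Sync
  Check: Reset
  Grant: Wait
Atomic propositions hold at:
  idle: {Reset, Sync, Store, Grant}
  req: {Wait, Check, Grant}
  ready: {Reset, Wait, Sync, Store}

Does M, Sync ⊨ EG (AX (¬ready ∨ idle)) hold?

Yes

Sat(¬ready) = {Check, Grant}
Sat(¬ready ∨ idle) = {Reset, Sync, Store, Check, Grant}
Sat(AX (¬ready ∨ idle)) = {s : every successor in {Reset, Sync, Store, Check, Grant}} = {Reset, Wait, Sync, Store, Check}
EG (AX (¬ready ∨ idle)): greatest fixpoint, start Z0 = {Reset, Wait, Sync, Store, Check}, keep only states in Sat with some successor in Z. Already a fixed point.
Sat(EG (AX (¬ready ∨ idle))) = {Reset, Wait, Sync, Store, Check}
Sync ∈ Sat(EG (AX (¬ready ∨ idle))) = {Reset, Wait, Sync, Store, Check}, so the formula holds at Sync.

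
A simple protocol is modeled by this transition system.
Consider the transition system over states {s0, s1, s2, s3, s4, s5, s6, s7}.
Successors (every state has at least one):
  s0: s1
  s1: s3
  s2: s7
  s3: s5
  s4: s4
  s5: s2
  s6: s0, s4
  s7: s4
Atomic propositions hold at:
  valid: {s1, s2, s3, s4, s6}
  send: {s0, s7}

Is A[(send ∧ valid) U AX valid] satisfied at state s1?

Sat(send ∧ valid) = ∅
Sat(AX valid) = {s : every successor in {s1, s2, s3, s4, s6}} = {s0, s1, s4, s5, s7}
A[(send ∧ valid) U AX valid]: least fixpoint, start Z0 = Sat(AX valid) = {s0, s1, s4, s5, s7}, add states in Sat(send ∧ valid) with every successor in Z. Already a fixed point.
Sat(A[(send ∧ valid) U AX valid]) = {s0, s1, s4, s5, s7}
s1 ∈ Sat(A[(send ∧ valid) U AX valid]) = {s0, s1, s4, s5, s7}, so the formula holds at s1.

Yes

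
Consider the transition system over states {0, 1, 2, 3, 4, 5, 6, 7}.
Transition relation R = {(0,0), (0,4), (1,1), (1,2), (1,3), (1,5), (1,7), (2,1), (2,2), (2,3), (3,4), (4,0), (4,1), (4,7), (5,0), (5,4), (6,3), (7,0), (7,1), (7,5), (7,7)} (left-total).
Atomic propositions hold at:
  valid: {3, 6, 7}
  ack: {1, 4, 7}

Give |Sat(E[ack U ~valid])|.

6

Sat(~valid) = {0, 1, 2, 4, 5}
E[ack U ~valid]: least fixpoint, start Z0 = Sat(~valid) = {0, 1, 2, 4, 5}, add states in Sat(ack) with some successor in Z. Z1 = {0, 1, 2, 4, 5, 7}; fixed.
Sat(E[ack U ~valid]) = {0, 1, 2, 4, 5, 7}
|Sat(E[ack U ~valid])| = |{0, 1, 2, 4, 5, 7}| = 6.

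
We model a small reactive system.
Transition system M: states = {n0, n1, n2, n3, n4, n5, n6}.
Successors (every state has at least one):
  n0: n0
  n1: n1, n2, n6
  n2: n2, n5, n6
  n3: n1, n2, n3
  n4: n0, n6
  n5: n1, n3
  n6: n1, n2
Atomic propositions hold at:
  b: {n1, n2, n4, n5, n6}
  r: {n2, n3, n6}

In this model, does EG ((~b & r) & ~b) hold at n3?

Yes

Sat(~b) = {n0, n3}
Sat(~b & r) = {n3}
Sat((~b & r) & ~b) = {n3}
EG ((~b & r) & ~b): greatest fixpoint, start Z0 = {n3}, keep only states in Sat with some successor in Z. Already a fixed point.
Sat(EG ((~b & r) & ~b)) = {n3}
n3 ∈ Sat(EG ((~b & r) & ~b)) = {n3}, so the formula holds at n3.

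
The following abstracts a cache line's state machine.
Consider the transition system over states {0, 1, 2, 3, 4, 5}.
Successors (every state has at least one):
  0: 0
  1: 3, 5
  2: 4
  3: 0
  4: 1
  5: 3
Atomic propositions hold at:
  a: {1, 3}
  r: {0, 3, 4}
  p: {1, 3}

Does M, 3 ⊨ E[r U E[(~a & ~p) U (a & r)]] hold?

Sat(~a) = {0, 2, 4, 5}
Sat(~p) = {0, 2, 4, 5}
Sat(~a & ~p) = {0, 2, 4, 5}
Sat(a & r) = {3}
E[(~a & ~p) U (a & r)]: least fixpoint, start Z0 = Sat((a & r)) = {3}, add states in Sat(~a & ~p) with some successor in Z. Z1 = {3, 5}; fixed.
Sat(E[(~a & ~p) U (a & r)]) = {3, 5}
E[r U E[(~a & ~p) U (a & r)]]: least fixpoint, start Z0 = Sat(E[(~a & ~p) U (a & r)]) = {3, 5}, add states in Sat(r) with some successor in Z. Already a fixed point.
Sat(E[r U E[(~a & ~p) U (a & r)]]) = {3, 5}
3 ∈ Sat(E[r U E[(~a & ~p) U (a & r)]]) = {3, 5}, so the formula holds at 3.

Yes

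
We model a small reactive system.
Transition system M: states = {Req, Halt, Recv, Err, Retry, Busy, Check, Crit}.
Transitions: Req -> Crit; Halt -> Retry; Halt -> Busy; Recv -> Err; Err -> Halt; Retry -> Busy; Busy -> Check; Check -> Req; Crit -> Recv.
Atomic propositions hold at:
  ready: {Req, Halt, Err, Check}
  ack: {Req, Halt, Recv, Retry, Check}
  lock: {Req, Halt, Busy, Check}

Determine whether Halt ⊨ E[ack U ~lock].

Yes

Sat(~lock) = {Recv, Err, Retry, Crit}
E[ack U ~lock]: least fixpoint, start Z0 = Sat(~lock) = {Recv, Err, Retry, Crit}, add states in Sat(ack) with some successor in Z. Z1 = {Req, Halt, Recv, Err, Retry, Crit}; Z2 = {Req, Halt, Recv, Err, Retry, Check, Crit}; fixed.
Sat(E[ack U ~lock]) = {Req, Halt, Recv, Err, Retry, Check, Crit}
Halt ∈ Sat(E[ack U ~lock]) = {Req, Halt, Recv, Err, Retry, Check, Crit}, so the formula holds at Halt.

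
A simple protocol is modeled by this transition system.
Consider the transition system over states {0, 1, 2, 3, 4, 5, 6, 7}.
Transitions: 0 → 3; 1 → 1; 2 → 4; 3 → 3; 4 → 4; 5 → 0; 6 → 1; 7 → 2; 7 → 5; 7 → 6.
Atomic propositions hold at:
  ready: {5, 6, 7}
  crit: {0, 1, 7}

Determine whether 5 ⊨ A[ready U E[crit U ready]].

E[crit U ready]: least fixpoint, start Z0 = Sat(ready) = {5, 6, 7}, add states in Sat(crit) with some successor in Z. Already a fixed point.
Sat(E[crit U ready]) = {5, 6, 7}
A[ready U E[crit U ready]]: least fixpoint, start Z0 = Sat(E[crit U ready]) = {5, 6, 7}, add states in Sat(ready) with every successor in Z. Already a fixed point.
Sat(A[ready U E[crit U ready]]) = {5, 6, 7}
5 ∈ Sat(A[ready U E[crit U ready]]) = {5, 6, 7}, so the formula holds at 5.

Yes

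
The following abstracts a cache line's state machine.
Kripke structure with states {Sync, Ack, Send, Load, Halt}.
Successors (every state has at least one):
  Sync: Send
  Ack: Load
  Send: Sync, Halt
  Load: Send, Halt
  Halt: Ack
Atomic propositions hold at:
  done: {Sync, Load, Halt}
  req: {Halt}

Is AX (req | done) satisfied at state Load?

No

Sat(req | done) = {Sync, Load, Halt}
Sat(AX (req | done)) = {s : every successor in {Sync, Load, Halt}} = {Ack, Send}
Load ∉ Sat(AX (req | done)) = {Ack, Send}, so the formula does not hold at Load.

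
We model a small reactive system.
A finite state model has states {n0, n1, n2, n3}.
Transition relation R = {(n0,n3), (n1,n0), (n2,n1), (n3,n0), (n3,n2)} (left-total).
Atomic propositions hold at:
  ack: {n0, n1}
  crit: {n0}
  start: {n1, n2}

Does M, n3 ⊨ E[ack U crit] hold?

E[ack U crit]: least fixpoint, start Z0 = Sat(crit) = {n0}, add states in Sat(ack) with some successor in Z. Z1 = {n0, n1}; fixed.
Sat(E[ack U crit]) = {n0, n1}
n3 ∉ Sat(E[ack U crit]) = {n0, n1}, so the formula does not hold at n3.

No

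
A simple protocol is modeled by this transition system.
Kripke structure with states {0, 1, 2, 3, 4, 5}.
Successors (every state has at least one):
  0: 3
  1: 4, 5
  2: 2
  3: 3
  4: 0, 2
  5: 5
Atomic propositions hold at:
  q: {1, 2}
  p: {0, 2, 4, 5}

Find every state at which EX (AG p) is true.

{1, 2, 4, 5}

AG p: greatest fixpoint, start Z0 = {0, 2, 4, 5}, keep only states in Sat with every successor in Z. Z1 = {2, 4, 5}; Z2 = {2, 5}; fixed.
Sat(AG p) = {2, 5}
Sat(EX (AG p)) = {s : some successor in {2, 5}} = {1, 2, 4, 5}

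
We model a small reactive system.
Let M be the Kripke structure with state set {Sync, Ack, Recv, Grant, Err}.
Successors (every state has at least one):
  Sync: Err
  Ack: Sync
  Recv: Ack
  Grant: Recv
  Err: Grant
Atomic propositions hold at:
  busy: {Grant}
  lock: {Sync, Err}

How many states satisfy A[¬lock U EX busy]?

Sat(¬lock) = {Ack, Recv, Grant}
Sat(EX busy) = {s : some successor in {Grant}} = {Err}
A[¬lock U EX busy]: least fixpoint, start Z0 = Sat(EX busy) = {Err}, add states in Sat(¬lock) with every successor in Z. Already a fixed point.
Sat(A[¬lock U EX busy]) = {Err}
|Sat(A[¬lock U EX busy])| = |{Err}| = 1.

1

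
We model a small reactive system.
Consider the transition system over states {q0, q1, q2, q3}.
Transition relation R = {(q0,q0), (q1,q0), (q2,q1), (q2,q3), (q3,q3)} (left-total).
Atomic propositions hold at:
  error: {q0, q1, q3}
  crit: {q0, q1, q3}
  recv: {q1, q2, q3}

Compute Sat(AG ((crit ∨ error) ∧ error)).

{q0, q1, q3}

Sat(crit ∨ error) = {q0, q1, q3}
Sat((crit ∨ error) ∧ error) = {q0, q1, q3}
AG ((crit ∨ error) ∧ error): greatest fixpoint, start Z0 = {q0, q1, q3}, keep only states in Sat with every successor in Z. Already a fixed point.
Sat(AG ((crit ∨ error) ∧ error)) = {q0, q1, q3}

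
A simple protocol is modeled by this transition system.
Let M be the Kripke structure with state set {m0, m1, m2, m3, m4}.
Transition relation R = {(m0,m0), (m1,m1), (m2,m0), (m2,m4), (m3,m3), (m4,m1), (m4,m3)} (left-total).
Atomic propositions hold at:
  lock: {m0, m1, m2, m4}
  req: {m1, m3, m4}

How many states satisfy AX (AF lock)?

3

AF lock: least fixpoint, start Z0 = {m0, m1, m2, m4}, add states with every successor in Z. Already a fixed point.
Sat(AF lock) = {m0, m1, m2, m4}
Sat(AX (AF lock)) = {s : every successor in {m0, m1, m2, m4}} = {m0, m1, m2}
|Sat(AX (AF lock))| = |{m0, m1, m2}| = 3.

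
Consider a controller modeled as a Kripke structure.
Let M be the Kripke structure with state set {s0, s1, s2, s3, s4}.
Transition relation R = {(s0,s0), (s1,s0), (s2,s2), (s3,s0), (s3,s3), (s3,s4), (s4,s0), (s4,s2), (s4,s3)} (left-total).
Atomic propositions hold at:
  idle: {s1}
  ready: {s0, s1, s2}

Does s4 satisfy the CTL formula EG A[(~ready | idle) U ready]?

No

Sat(~ready) = {s3, s4}
Sat(~ready | idle) = {s1, s3, s4}
A[(~ready | idle) U ready]: least fixpoint, start Z0 = Sat(ready) = {s0, s1, s2}, add states in Sat(~ready | idle) with every successor in Z. Already a fixed point.
Sat(A[(~ready | idle) U ready]) = {s0, s1, s2}
EG A[(~ready | idle) U ready]: greatest fixpoint, start Z0 = {s0, s1, s2}, keep only states in Sat with some successor in Z. Already a fixed point.
Sat(EG A[(~ready | idle) U ready]) = {s0, s1, s2}
s4 ∉ Sat(EG A[(~ready | idle) U ready]) = {s0, s1, s2}, so the formula does not hold at s4.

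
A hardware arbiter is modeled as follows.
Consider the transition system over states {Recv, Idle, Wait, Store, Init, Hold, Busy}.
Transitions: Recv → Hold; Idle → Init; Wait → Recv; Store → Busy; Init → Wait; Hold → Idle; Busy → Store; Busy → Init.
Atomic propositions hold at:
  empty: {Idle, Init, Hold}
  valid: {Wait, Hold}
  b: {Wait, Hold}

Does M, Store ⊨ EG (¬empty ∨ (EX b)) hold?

Sat(¬empty) = {Recv, Wait, Store, Busy}
Sat(EX b) = {s : some successor in {Wait, Hold}} = {Recv, Init}
Sat(¬empty ∨ (EX b)) = {Recv, Wait, Store, Init, Busy}
EG (¬empty ∨ (EX b)): greatest fixpoint, start Z0 = {Recv, Wait, Store, Init, Busy}, keep only states in Sat with some successor in Z. Z1 = {Wait, Store, Init, Busy}; Z2 = {Store, Init, Busy}; Z3 = {Store, Busy}; fixed.
Sat(EG (¬empty ∨ (EX b))) = {Store, Busy}
Store ∈ Sat(EG (¬empty ∨ (EX b))) = {Store, Busy}, so the formula holds at Store.

Yes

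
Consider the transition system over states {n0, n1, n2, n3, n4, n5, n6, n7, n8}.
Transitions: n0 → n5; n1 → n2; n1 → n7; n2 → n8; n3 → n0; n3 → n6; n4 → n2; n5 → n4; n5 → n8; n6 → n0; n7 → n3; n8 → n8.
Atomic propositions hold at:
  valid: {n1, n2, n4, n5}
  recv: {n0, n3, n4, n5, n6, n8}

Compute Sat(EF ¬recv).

Sat(¬recv) = {n1, n2, n7}
EF ¬recv: least fixpoint, start Z0 = {n1, n2, n7}, add states with some successor in Z. Z1 = {n1, n2, n4, n7}; Z2 = {n1, n2, n4, n5, n7}; Z3 = {n0, n1, n2, n4, n5, n7}; Z4 = {n0, n1, n2, n3, n4, n5, n6, n7}; fixed.
Sat(EF ¬recv) = {n0, n1, n2, n3, n4, n5, n6, n7}

{n0, n1, n2, n3, n4, n5, n6, n7}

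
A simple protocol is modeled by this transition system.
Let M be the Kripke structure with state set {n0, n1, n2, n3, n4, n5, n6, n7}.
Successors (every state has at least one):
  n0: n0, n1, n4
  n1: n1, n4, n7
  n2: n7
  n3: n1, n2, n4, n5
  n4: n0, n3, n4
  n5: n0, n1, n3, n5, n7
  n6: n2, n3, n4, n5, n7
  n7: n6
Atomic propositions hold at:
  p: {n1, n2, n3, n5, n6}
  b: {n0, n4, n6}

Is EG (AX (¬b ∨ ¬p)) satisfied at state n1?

Yes

Sat(¬b) = {n1, n2, n3, n5, n7}
Sat(¬p) = {n0, n4, n7}
Sat(¬b ∨ ¬p) = {n0, n1, n2, n3, n4, n5, n7}
Sat(AX (¬b ∨ ¬p)) = {s : every successor in {n0, n1, n2, n3, n4, n5, n7}} = {n0, n1, n2, n3, n4, n5, n6}
EG (AX (¬b ∨ ¬p)): greatest fixpoint, start Z0 = {n0, n1, n2, n3, n4, n5, n6}, keep only states in Sat with some successor in Z. Z1 = {n0, n1, n3, n4, n5, n6}; fixed.
Sat(EG (AX (¬b ∨ ¬p))) = {n0, n1, n3, n4, n5, n6}
n1 ∈ Sat(EG (AX (¬b ∨ ¬p))) = {n0, n1, n3, n4, n5, n6}, so the formula holds at n1.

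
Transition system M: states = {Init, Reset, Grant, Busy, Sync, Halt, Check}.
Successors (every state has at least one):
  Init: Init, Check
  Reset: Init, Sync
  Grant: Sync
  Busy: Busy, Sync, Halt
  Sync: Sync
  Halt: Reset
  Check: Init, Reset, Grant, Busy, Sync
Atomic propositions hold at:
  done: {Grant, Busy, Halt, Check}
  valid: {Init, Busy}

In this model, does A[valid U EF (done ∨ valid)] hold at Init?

Yes

Sat(done ∨ valid) = {Init, Grant, Busy, Halt, Check}
EF (done ∨ valid): least fixpoint, start Z0 = {Init, Grant, Busy, Halt, Check}, add states with some successor in Z. Z1 = {Init, Reset, Grant, Busy, Halt, Check}; fixed.
Sat(EF (done ∨ valid)) = {Init, Reset, Grant, Busy, Halt, Check}
A[valid U EF (done ∨ valid)]: least fixpoint, start Z0 = Sat(EF (done ∨ valid)) = {Init, Reset, Grant, Busy, Halt, Check}, add states in Sat(valid) with every successor in Z. Already a fixed point.
Sat(A[valid U EF (done ∨ valid)]) = {Init, Reset, Grant, Busy, Halt, Check}
Init ∈ Sat(A[valid U EF (done ∨ valid)]) = {Init, Reset, Grant, Busy, Halt, Check}, so the formula holds at Init.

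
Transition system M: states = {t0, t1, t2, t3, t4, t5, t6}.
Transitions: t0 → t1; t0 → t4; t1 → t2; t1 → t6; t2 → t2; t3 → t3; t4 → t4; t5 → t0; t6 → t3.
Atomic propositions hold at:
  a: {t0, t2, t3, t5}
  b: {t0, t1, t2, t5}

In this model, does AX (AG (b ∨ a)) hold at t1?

No

Sat(b ∨ a) = {t0, t1, t2, t3, t5}
AG (b ∨ a): greatest fixpoint, start Z0 = {t0, t1, t2, t3, t5}, keep only states in Sat with every successor in Z. Z1 = {t2, t3, t5}; Z2 = {t2, t3}; fixed.
Sat(AG (b ∨ a)) = {t2, t3}
Sat(AX (AG (b ∨ a))) = {s : every successor in {t2, t3}} = {t2, t3, t6}
t1 ∉ Sat(AX (AG (b ∨ a))) = {t2, t3, t6}, so the formula does not hold at t1.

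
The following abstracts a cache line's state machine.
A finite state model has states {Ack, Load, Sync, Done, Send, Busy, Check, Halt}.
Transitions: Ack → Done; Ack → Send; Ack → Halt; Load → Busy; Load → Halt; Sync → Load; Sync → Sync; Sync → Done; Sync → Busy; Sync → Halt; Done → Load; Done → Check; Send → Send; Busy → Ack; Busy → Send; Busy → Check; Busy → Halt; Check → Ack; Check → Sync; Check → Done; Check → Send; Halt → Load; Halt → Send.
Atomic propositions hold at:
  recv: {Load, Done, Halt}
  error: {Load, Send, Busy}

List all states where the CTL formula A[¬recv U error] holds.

{Load, Send, Busy}

Sat(¬recv) = {Ack, Sync, Send, Busy, Check}
A[¬recv U error]: least fixpoint, start Z0 = Sat(error) = {Load, Send, Busy}, add states in Sat(¬recv) with every successor in Z. Already a fixed point.
Sat(A[¬recv U error]) = {Load, Send, Busy}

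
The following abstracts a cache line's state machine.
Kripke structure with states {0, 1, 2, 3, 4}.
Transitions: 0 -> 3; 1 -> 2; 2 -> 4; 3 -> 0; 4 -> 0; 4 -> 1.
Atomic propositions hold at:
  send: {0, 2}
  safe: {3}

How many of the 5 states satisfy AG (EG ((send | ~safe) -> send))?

Sat(~safe) = {0, 1, 2, 4}
Sat(send | ~safe) = {0, 1, 2, 4}
Sat((send | ~safe) -> send) = {0, 2, 3}
EG ((send | ~safe) -> send): greatest fixpoint, start Z0 = {0, 2, 3}, keep only states in Sat with some successor in Z. Z1 = {0, 3}; fixed.
Sat(EG ((send | ~safe) -> send)) = {0, 3}
AG (EG ((send | ~safe) -> send)): greatest fixpoint, start Z0 = {0, 3}, keep only states in Sat with every successor in Z. Already a fixed point.
Sat(AG (EG ((send | ~safe) -> send))) = {0, 3}
|Sat(AG (EG ((send | ~safe) -> send)))| = |{0, 3}| = 2.

2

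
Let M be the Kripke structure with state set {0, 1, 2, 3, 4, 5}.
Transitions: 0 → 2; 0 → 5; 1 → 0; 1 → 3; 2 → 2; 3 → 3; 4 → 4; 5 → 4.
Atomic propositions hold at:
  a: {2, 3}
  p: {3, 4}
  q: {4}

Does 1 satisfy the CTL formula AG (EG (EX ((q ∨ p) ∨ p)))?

Sat(q ∨ p) = {3, 4}
Sat((q ∨ p) ∨ p) = {3, 4}
Sat(EX ((q ∨ p) ∨ p)) = {s : some successor in {3, 4}} = {1, 3, 4, 5}
EG (EX ((q ∨ p) ∨ p)): greatest fixpoint, start Z0 = {1, 3, 4, 5}, keep only states in Sat with some successor in Z. Already a fixed point.
Sat(EG (EX ((q ∨ p) ∨ p))) = {1, 3, 4, 5}
AG (EG (EX ((q ∨ p) ∨ p))): greatest fixpoint, start Z0 = {1, 3, 4, 5}, keep only states in Sat with every successor in Z. Z1 = {3, 4, 5}; fixed.
Sat(AG (EG (EX ((q ∨ p) ∨ p)))) = {3, 4, 5}
1 ∉ Sat(AG (EG (EX ((q ∨ p) ∨ p)))) = {3, 4, 5}, so the formula does not hold at 1.

No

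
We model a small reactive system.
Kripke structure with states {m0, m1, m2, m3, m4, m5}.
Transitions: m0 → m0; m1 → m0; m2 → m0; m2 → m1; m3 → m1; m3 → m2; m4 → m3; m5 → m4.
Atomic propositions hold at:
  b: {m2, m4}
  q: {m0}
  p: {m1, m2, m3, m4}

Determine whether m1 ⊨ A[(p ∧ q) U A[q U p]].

Sat(p ∧ q) = ∅
A[q U p]: least fixpoint, start Z0 = Sat(p) = {m1, m2, m3, m4}, add states in Sat(q) with every successor in Z. Already a fixed point.
Sat(A[q U p]) = {m1, m2, m3, m4}
A[(p ∧ q) U A[q U p]]: least fixpoint, start Z0 = Sat(A[q U p]) = {m1, m2, m3, m4}, add states in Sat(p ∧ q) with every successor in Z. Already a fixed point.
Sat(A[(p ∧ q) U A[q U p]]) = {m1, m2, m3, m4}
m1 ∈ Sat(A[(p ∧ q) U A[q U p]]) = {m1, m2, m3, m4}, so the formula holds at m1.

Yes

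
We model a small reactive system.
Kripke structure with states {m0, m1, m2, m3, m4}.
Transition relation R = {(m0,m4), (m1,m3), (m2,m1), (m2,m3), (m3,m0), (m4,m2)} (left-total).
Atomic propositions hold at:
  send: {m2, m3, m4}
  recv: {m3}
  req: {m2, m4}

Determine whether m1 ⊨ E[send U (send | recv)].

No

Sat(send | recv) = {m2, m3, m4}
E[send U (send | recv)]: least fixpoint, start Z0 = Sat((send | recv)) = {m2, m3, m4}, add states in Sat(send) with some successor in Z. Already a fixed point.
Sat(E[send U (send | recv)]) = {m2, m3, m4}
m1 ∉ Sat(E[send U (send | recv)]) = {m2, m3, m4}, so the formula does not hold at m1.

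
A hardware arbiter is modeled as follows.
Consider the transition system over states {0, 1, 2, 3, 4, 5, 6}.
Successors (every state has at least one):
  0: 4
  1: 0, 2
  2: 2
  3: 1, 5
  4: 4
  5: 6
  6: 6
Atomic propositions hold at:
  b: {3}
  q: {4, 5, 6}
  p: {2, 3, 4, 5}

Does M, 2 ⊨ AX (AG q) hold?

AG q: greatest fixpoint, start Z0 = {4, 5, 6}, keep only states in Sat with every successor in Z. Already a fixed point.
Sat(AG q) = {4, 5, 6}
Sat(AX (AG q)) = {s : every successor in {4, 5, 6}} = {0, 4, 5, 6}
2 ∉ Sat(AX (AG q)) = {0, 4, 5, 6}, so the formula does not hold at 2.

No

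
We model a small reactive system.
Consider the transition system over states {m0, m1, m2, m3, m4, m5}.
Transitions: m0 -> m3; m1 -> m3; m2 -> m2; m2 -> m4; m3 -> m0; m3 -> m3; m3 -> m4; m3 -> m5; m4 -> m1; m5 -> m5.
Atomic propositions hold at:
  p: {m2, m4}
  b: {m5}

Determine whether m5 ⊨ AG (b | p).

Sat(b | p) = {m2, m4, m5}
AG (b | p): greatest fixpoint, start Z0 = {m2, m4, m5}, keep only states in Sat with every successor in Z. Z1 = {m2, m5}; Z2 = {m5}; fixed.
Sat(AG (b | p)) = {m5}
m5 ∈ Sat(AG (b | p)) = {m5}, so the formula holds at m5.

Yes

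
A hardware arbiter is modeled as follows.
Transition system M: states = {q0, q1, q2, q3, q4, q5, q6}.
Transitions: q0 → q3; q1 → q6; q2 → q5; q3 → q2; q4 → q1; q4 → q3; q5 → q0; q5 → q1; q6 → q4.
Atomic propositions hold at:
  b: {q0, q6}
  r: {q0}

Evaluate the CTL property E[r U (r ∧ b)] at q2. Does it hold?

Sat(r ∧ b) = {q0}
E[r U (r ∧ b)]: least fixpoint, start Z0 = Sat((r ∧ b)) = {q0}, add states in Sat(r) with some successor in Z. Already a fixed point.
Sat(E[r U (r ∧ b)]) = {q0}
q2 ∉ Sat(E[r U (r ∧ b)]) = {q0}, so the formula does not hold at q2.

No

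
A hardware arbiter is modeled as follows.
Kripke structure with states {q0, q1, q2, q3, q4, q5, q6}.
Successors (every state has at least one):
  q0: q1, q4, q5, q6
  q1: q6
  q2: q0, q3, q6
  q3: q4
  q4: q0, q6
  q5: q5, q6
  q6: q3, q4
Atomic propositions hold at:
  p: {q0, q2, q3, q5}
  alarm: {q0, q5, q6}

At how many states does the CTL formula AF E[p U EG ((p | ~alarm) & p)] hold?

Sat(~alarm) = {q1, q2, q3, q4}
Sat(p | ~alarm) = {q0, q1, q2, q3, q4, q5}
Sat((p | ~alarm) & p) = {q0, q2, q3, q5}
EG ((p | ~alarm) & p): greatest fixpoint, start Z0 = {q0, q2, q3, q5}, keep only states in Sat with some successor in Z. Z1 = {q0, q2, q5}; fixed.
Sat(EG ((p | ~alarm) & p)) = {q0, q2, q5}
E[p U EG ((p | ~alarm) & p)]: least fixpoint, start Z0 = Sat(EG ((p | ~alarm) & p)) = {q0, q2, q5}, add states in Sat(p) with some successor in Z. Already a fixed point.
Sat(E[p U EG ((p | ~alarm) & p)]) = {q0, q2, q5}
AF E[p U EG ((p | ~alarm) & p)]: least fixpoint, start Z0 = {q0, q2, q5}, add states with every successor in Z. Already a fixed point.
Sat(AF E[p U EG ((p | ~alarm) & p)]) = {q0, q2, q5}
|Sat(AF E[p U EG ((p | ~alarm) & p)])| = |{q0, q2, q5}| = 3.

3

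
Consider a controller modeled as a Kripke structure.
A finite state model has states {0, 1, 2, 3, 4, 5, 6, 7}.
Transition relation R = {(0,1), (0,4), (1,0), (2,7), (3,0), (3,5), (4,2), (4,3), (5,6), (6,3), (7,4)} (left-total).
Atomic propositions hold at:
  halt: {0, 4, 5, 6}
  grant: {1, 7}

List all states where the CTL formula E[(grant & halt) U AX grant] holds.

{2}

Sat(grant & halt) = ∅
Sat(AX grant) = {s : every successor in {1, 7}} = {2}
E[(grant & halt) U AX grant]: least fixpoint, start Z0 = Sat(AX grant) = {2}, add states in Sat(grant & halt) with some successor in Z. Already a fixed point.
Sat(E[(grant & halt) U AX grant]) = {2}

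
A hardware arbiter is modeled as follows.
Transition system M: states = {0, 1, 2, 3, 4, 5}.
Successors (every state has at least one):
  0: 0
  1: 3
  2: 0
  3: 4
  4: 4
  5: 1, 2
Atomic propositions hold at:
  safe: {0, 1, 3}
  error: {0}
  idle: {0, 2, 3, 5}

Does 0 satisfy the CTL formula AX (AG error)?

AG error: greatest fixpoint, start Z0 = {0}, keep only states in Sat with every successor in Z. Already a fixed point.
Sat(AG error) = {0}
Sat(AX (AG error)) = {s : every successor in {0}} = {0, 2}
0 ∈ Sat(AX (AG error)) = {0, 2}, so the formula holds at 0.

Yes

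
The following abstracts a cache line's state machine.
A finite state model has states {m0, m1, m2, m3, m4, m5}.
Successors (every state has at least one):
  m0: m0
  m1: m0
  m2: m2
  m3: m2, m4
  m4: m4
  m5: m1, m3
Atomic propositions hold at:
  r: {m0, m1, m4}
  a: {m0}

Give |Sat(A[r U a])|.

2

A[r U a]: least fixpoint, start Z0 = Sat(a) = {m0}, add states in Sat(r) with every successor in Z. Z1 = {m0, m1}; fixed.
Sat(A[r U a]) = {m0, m1}
|Sat(A[r U a])| = |{m0, m1}| = 2.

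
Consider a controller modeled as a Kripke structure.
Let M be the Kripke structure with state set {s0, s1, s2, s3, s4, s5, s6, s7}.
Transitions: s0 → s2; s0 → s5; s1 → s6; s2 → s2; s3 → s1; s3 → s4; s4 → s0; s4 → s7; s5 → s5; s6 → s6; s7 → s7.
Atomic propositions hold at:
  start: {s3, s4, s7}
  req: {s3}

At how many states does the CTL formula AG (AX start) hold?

Sat(AX start) = {s : every successor in {s3, s4, s7}} = {s7}
AG (AX start): greatest fixpoint, start Z0 = {s7}, keep only states in Sat with every successor in Z. Already a fixed point.
Sat(AG (AX start)) = {s7}
|Sat(AG (AX start))| = |{s7}| = 1.

1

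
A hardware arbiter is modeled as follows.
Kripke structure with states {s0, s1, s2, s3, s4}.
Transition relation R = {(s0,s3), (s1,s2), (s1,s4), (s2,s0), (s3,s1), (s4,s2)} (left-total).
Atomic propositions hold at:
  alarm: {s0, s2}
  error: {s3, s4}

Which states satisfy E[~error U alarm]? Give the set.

{s0, s1, s2}

Sat(~error) = {s0, s1, s2}
E[~error U alarm]: least fixpoint, start Z0 = Sat(alarm) = {s0, s2}, add states in Sat(~error) with some successor in Z. Z1 = {s0, s1, s2}; fixed.
Sat(E[~error U alarm]) = {s0, s1, s2}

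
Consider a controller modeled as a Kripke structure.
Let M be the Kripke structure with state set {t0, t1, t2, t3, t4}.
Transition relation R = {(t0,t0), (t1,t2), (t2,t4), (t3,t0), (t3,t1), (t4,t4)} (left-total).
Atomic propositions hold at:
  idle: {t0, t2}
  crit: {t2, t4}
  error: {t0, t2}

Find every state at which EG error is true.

{t0}

EG error: greatest fixpoint, start Z0 = {t0, t2}, keep only states in Sat with some successor in Z. Z1 = {t0}; fixed.
Sat(EG error) = {t0}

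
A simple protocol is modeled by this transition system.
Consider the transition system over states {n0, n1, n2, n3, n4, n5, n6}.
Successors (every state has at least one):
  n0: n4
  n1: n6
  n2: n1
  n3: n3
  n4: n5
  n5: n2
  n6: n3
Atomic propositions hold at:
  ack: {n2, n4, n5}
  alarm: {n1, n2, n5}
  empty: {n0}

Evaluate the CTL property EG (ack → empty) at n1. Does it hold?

Yes

Sat(ack → empty) = {n0, n1, n3, n6}
EG (ack → empty): greatest fixpoint, start Z0 = {n0, n1, n3, n6}, keep only states in Sat with some successor in Z. Z1 = {n1, n3, n6}; fixed.
Sat(EG (ack → empty)) = {n1, n3, n6}
n1 ∈ Sat(EG (ack → empty)) = {n1, n3, n6}, so the formula holds at n1.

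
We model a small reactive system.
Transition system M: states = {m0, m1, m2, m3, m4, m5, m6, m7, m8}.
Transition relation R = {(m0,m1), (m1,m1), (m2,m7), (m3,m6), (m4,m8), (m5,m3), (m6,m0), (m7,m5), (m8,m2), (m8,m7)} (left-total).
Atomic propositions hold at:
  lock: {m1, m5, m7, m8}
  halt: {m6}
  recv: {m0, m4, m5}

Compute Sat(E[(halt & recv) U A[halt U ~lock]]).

Sat(halt & recv) = ∅
Sat(~lock) = {m0, m2, m3, m4, m6}
A[halt U ~lock]: least fixpoint, start Z0 = Sat(~lock) = {m0, m2, m3, m4, m6}, add states in Sat(halt) with every successor in Z. Already a fixed point.
Sat(A[halt U ~lock]) = {m0, m2, m3, m4, m6}
E[(halt & recv) U A[halt U ~lock]]: least fixpoint, start Z0 = Sat(A[halt U ~lock]) = {m0, m2, m3, m4, m6}, add states in Sat(halt & recv) with some successor in Z. Already a fixed point.
Sat(E[(halt & recv) U A[halt U ~lock]]) = {m0, m2, m3, m4, m6}

{m0, m2, m3, m4, m6}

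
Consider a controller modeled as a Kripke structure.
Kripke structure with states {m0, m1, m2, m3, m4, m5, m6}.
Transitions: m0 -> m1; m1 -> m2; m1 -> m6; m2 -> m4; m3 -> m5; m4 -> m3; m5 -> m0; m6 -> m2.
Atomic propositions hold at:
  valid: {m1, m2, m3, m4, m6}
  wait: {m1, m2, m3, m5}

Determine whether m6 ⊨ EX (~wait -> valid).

Sat(~wait) = {m0, m4, m6}
Sat(~wait -> valid) = {m1, m2, m3, m4, m5, m6}
Sat(EX (~wait -> valid)) = {s : some successor in {m1, m2, m3, m4, m5, m6}} = {m0, m1, m2, m3, m4, m6}
m6 ∈ Sat(EX (~wait -> valid)) = {m0, m1, m2, m3, m4, m6}, so the formula holds at m6.

Yes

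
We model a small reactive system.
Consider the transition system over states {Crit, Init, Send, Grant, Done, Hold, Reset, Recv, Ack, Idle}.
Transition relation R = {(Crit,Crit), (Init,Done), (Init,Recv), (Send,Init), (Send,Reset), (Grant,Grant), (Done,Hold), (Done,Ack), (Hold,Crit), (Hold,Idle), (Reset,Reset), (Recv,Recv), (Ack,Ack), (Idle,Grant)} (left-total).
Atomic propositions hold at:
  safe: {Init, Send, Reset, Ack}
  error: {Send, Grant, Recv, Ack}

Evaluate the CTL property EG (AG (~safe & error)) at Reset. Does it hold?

Sat(~safe) = {Crit, Grant, Done, Hold, Recv, Idle}
Sat(~safe & error) = {Grant, Recv}
AG (~safe & error): greatest fixpoint, start Z0 = {Grant, Recv}, keep only states in Sat with every successor in Z. Already a fixed point.
Sat(AG (~safe & error)) = {Grant, Recv}
EG (AG (~safe & error)): greatest fixpoint, start Z0 = {Grant, Recv}, keep only states in Sat with some successor in Z. Already a fixed point.
Sat(EG (AG (~safe & error))) = {Grant, Recv}
Reset ∉ Sat(EG (AG (~safe & error))) = {Grant, Recv}, so the formula does not hold at Reset.

No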